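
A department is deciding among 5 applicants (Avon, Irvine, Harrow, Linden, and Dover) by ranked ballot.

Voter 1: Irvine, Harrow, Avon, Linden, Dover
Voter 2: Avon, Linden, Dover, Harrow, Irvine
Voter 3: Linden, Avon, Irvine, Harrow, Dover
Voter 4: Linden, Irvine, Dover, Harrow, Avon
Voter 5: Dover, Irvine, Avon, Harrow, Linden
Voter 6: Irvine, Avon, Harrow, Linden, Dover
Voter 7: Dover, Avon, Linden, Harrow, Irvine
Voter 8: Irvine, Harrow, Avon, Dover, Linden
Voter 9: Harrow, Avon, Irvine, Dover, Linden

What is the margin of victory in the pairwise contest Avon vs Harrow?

Ballots ranking Avon above Harrow: 5.
Ballots ranking Harrow above Avon: 4.
Avon wins 5–4, a margin of 1.

1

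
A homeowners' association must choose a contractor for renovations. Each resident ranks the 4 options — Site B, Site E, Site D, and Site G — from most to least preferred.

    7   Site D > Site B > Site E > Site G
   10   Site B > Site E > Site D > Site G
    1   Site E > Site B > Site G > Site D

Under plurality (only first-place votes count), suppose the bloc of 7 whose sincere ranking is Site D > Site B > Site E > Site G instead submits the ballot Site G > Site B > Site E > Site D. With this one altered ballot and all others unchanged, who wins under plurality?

Site B

First-place totals with the altered ballot: Site B 10, Site E 1, Site D 0, Site G 7.
The winner is unchanged: still Site B.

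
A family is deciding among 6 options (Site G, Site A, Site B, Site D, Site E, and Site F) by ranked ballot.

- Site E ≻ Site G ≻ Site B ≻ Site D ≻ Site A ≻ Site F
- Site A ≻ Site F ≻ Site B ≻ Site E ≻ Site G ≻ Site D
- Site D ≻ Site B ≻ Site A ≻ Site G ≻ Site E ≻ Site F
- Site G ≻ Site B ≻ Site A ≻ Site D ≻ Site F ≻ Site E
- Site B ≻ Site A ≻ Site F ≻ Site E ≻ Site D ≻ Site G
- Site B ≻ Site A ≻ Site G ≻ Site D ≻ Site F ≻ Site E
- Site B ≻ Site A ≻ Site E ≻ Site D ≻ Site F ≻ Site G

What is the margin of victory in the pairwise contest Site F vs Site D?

3

Ballots ranking Site F above Site D: 2.
Ballots ranking Site D above Site F: 5.
Site D wins 5–2, a margin of 3.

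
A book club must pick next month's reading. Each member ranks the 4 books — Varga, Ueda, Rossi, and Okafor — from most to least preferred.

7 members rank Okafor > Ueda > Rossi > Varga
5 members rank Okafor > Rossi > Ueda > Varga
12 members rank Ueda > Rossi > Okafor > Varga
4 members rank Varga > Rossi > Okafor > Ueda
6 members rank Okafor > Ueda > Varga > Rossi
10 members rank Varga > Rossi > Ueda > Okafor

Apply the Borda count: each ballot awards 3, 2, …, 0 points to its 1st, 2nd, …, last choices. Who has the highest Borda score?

Ueda

Borda scores:
  Varga: 7·0 + 5·0 + 12·0 + 4·3 + 6·1 + 10·3 = 48
  Ueda: 7·2 + 5·1 + 12·3 + 4·0 + 6·2 + 10·1 = 77
  Rossi: 7·1 + 5·2 + 12·2 + 4·2 + 6·0 + 10·2 = 69
  Okafor: 7·3 + 5·3 + 12·1 + 4·1 + 6·3 + 10·0 = 70
Ueda has the highest total.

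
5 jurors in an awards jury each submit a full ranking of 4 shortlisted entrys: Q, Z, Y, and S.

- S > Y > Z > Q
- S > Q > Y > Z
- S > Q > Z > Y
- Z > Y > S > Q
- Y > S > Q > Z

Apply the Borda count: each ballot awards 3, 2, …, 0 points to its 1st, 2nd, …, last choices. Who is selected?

Borda scores:
  Q: 0 + 2 + 2 + 0 + 1 = 5
  Z: 1 + 0 + 1 + 3 + 0 = 5
  Y: 2 + 1 + 0 + 2 + 3 = 8
  S: 3 + 3 + 3 + 1 + 2 = 12
S has the highest total.

S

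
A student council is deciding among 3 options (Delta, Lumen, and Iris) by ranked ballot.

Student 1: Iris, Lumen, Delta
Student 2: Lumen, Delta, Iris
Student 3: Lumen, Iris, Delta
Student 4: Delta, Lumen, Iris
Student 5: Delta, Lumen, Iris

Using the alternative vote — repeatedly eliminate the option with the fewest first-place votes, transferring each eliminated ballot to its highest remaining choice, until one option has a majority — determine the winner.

Round 1: Delta 2, Lumen 2, Iris 1. Iris has the fewest and is eliminated.
Round 2: Lumen 3, Delta 2. Lumen has a majority.

Lumen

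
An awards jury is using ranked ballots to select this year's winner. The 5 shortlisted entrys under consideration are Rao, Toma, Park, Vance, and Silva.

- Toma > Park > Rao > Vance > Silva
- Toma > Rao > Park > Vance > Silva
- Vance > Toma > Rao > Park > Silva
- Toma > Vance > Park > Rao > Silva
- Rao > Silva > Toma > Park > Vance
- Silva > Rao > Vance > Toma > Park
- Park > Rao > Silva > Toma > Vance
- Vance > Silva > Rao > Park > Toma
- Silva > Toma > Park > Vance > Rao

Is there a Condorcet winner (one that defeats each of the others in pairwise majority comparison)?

No

Head-to-head results (9 voters total):
Rao vs Toma: Toma wins 5–4.
Rao vs Park: Rao wins 5–4.
Rao vs Vance: Rao wins 5–4.
Rao vs Silva: Rao wins 6–3.
Toma vs Park: Toma wins 7–2.
Toma vs Vance: Toma wins 6–3.
Toma vs Silva: Silva wins 5–4.
Park vs Vance: Park wins 5–4.
Park vs Silva: Park wins 5–4.
Vance vs Silva: Vance wins 5–4.
No candidate beats all others: Rao beats Silva beats Toma beats Rao, a majority cycle.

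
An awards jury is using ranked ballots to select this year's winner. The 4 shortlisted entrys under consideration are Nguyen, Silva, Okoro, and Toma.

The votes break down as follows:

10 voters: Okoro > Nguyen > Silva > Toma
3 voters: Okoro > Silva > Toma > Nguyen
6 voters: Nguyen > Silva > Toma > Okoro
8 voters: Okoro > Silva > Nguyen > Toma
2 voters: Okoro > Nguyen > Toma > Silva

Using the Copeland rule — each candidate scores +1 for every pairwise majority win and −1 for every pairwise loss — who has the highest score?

Pairwise results:
  Nguyen vs Silva: Nguyen wins 18–11.
  Nguyen vs Okoro: Okoro wins 23–6.
  Nguyen vs Toma: Nguyen wins 26–3.
  Silva vs Okoro: Okoro wins 23–6.
  Silva vs Toma: Silva wins 27–2.
  Okoro vs Toma: Okoro wins 23–6.
Copeland scores (wins − losses):
  Nguyen: 2 − 1 = 1
  Silva: 1 − 2 = -1
  Okoro: 3 − 0 = 3
  Toma: 0 − 3 = -3
Okoro has the best Copeland score.

Okoro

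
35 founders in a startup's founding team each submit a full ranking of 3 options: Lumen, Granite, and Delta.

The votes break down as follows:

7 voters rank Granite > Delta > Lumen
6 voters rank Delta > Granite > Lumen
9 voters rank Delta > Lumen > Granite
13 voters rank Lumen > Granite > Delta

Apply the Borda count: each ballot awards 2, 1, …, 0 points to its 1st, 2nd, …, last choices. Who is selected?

Borda scores:
  Lumen: 7·0 + 6·0 + 9·1 + 13·2 = 35
  Granite: 7·2 + 6·1 + 9·0 + 13·1 = 33
  Delta: 7·1 + 6·2 + 9·2 + 13·0 = 37
Delta has the highest total.

Delta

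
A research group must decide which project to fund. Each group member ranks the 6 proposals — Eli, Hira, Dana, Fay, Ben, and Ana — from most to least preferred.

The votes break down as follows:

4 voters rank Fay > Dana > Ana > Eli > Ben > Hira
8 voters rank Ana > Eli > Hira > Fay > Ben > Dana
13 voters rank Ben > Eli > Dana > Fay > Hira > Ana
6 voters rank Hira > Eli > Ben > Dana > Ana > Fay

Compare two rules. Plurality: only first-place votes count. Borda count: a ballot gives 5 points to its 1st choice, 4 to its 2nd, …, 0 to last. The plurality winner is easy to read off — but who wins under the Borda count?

Plurality first-place counts: Eli 0, Hira 6, Dana 0, Fay 4, Ben 13, Ana 8 → Ben.
Borda totals: Eli 116, Hira 67, Dana 67, Fay 62, Ben 95, Ana 58 → Eli.

Eli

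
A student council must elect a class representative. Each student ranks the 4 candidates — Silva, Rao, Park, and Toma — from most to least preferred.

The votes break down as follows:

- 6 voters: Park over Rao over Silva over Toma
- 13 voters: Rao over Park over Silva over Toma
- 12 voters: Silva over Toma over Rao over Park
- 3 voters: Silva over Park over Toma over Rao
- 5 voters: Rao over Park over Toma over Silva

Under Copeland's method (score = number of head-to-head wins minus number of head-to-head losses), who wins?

Pairwise results:
  Silva vs Rao: Rao wins 24–15.
  Silva vs Park: Park wins 24–15.
  Silva vs Toma: Silva wins 34–5.
  Rao vs Park: Rao wins 30–9.
  Rao vs Toma: Rao wins 24–15.
  Park vs Toma: Park wins 27–12.
Copeland scores (wins − losses):
  Silva: 1 − 2 = -1
  Rao: 3 − 0 = 3
  Park: 2 − 1 = 1
  Toma: 0 − 3 = -3
Rao has the best Copeland score.

Rao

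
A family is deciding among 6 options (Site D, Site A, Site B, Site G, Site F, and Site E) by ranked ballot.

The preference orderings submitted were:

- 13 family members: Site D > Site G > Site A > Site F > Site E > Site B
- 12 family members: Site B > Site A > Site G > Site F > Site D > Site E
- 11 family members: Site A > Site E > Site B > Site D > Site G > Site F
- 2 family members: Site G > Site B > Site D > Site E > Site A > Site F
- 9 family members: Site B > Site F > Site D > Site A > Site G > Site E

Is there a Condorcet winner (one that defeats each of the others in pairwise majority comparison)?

Head-to-head results (47 voters total):
Site D vs Site A: Site D wins 24–23.
Site D vs Site B: Site B wins 34–13.
Site D vs Site G: Site D wins 33–14.
Site D vs Site F: Site D wins 26–21.
Site D vs Site E: Site D wins 36–11.
Site A vs Site B: Site A wins 24–23.
Site A vs Site G: Site A wins 32–15.
Site A vs Site F: Site A wins 38–9.
Site A vs Site E: Site A wins 45–2.
Site B vs Site G: Site B wins 32–15.
Site B vs Site F: Site B wins 34–13.
Site B vs Site E: Site E wins 24–23.
Site G vs Site F: Site G wins 38–9.
Site G vs Site E: Site G wins 36–11.
Site F vs Site E: Site F wins 34–13.
No candidate beats all others: Site D beats Site A beats Site B beats Site D, a majority cycle.

No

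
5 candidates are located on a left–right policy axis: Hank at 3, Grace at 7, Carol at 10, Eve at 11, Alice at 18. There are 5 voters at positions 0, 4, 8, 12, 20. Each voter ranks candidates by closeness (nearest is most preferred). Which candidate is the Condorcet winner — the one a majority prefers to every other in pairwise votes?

With single-peaked preferences on a line, the Condorcet winner is the candidate closest to the median voter.
The median voter (position 8) is closest to Grace at 7.
Check: Grace vs Hank — voters closer to Grace: 3 of 5.

Grace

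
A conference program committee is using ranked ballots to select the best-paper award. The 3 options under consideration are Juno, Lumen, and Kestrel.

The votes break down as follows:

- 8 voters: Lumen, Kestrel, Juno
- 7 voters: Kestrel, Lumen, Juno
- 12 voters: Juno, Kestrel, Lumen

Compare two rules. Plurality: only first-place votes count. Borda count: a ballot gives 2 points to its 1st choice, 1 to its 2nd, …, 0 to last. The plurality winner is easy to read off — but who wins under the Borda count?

Kestrel

Plurality first-place counts: Juno 12, Lumen 8, Kestrel 7 → Juno.
Borda totals: Juno 24, Lumen 23, Kestrel 34 → Kestrel.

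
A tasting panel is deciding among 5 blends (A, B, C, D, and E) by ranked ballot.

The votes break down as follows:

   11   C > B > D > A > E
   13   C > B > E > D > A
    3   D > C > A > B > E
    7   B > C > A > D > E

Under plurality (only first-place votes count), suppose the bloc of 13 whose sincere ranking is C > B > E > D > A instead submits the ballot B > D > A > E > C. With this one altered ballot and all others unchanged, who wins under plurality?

B

First-place totals with the altered ballot: A 0, B 20, C 11, D 3, E 0.
The switch changes the winner from C to B.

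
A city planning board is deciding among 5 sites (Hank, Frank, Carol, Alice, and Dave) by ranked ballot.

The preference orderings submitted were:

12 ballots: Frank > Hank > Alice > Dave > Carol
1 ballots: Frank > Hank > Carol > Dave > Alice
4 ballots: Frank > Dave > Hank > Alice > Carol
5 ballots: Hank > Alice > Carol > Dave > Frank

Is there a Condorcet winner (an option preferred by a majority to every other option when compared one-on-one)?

Head-to-head results (22 voters total):
Hank vs Frank: Frank wins 17–5.
Hank vs Carol: Hank wins 22–0.
Hank vs Alice: Hank wins 22–0.
Hank vs Dave: Hank wins 18–4.
Frank vs Carol: Frank wins 17–5.
Frank vs Alice: Frank wins 17–5.
Frank vs Dave: Frank wins 17–5.
Carol vs Alice: Alice wins 21–1.
Carol vs Dave: Dave wins 16–6.
Alice vs Dave: Alice wins 17–5.
Frank beats each rival — Hank (17–5), Carol (17–5), Alice (17–5), Dave (17–5) — so Frank is the Condorcet winner.

Yes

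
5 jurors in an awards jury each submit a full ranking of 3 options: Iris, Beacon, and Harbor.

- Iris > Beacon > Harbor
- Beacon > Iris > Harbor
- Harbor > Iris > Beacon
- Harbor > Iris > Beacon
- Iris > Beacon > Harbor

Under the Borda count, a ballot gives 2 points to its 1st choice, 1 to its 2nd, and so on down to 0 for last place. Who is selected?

Borda scores:
  Iris: 2 + 1 + 1 + 1 + 2 = 7
  Beacon: 1 + 2 + 0 + 0 + 1 = 4
  Harbor: 0 + 0 + 2 + 2 + 0 = 4
Iris has the highest total.

Iris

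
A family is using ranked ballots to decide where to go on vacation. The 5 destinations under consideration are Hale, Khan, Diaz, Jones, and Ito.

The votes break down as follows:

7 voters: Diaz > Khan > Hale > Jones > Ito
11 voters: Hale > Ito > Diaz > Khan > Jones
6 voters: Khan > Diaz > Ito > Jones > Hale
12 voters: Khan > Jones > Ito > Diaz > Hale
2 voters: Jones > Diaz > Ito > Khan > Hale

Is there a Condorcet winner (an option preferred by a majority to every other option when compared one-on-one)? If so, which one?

Head-to-head results (38 voters total):
Hale vs Khan: Khan wins 27–11.
Hale vs Diaz: Diaz wins 27–11.
Hale vs Jones: Jones wins 20–18.
Hale vs Ito: Ito wins 20–18.
Khan vs Diaz: Diaz wins 20–18.
Khan vs Jones: Khan wins 36–2.
Khan vs Ito: Khan wins 25–13.
Diaz vs Jones: Diaz wins 24–14.
Diaz vs Ito: Ito wins 23–15.
Jones vs Ito: Jones wins 21–17.
No candidate beats all others: Khan beats Ito beats Diaz beats Khan, a majority cycle.

No Condorcet winner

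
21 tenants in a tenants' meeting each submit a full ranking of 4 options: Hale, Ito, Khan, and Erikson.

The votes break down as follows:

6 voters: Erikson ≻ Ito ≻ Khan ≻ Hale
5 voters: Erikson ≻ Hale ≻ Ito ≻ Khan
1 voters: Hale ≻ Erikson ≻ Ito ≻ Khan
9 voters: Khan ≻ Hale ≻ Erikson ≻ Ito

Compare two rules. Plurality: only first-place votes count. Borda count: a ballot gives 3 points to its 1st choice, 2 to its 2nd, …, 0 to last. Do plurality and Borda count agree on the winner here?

Yes

Plurality first-place counts: Hale 1, Ito 0, Khan 9, Erikson 11 → Erikson.
Borda totals: Hale 31, Ito 18, Khan 33, Erikson 44 → Erikson.
The two rules agree on Erikson.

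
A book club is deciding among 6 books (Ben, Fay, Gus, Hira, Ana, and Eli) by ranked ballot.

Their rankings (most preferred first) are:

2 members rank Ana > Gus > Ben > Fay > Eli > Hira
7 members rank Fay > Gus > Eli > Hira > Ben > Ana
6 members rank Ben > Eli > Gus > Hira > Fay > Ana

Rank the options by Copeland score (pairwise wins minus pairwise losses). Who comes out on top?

Pairwise results:
  Ben vs Fay: Ben wins 8–7.
  Ben vs Gus: Gus wins 9–6.
  Ben vs Hira: Ben wins 8–7.
  Ben vs Ana: Ben wins 13–2.
  Ben vs Eli: Ben wins 8–7.
  Fay vs Gus: Gus wins 8–7.
  Fay vs Hira: Fay wins 9–6.
  Fay vs Ana: Fay wins 13–2.
  Fay vs Eli: Fay wins 9–6.
  Gus vs Hira: Gus wins 15–0.
  Gus vs Ana: Gus wins 13–2.
  Gus vs Eli: Gus wins 9–6.
  Hira vs Ana: Hira wins 13–2.
  Hira vs Eli: Eli wins 15–0.
  Ana vs Eli: Eli wins 13–2.
Copeland scores (wins − losses):
  Ben: 4 − 1 = 3
  Fay: 3 − 2 = 1
  Gus: 5 − 0 = 5
  Hira: 1 − 4 = -3
  Ana: 0 − 5 = -5
  Eli: 2 − 3 = -1
Gus has the best Copeland score.

Gus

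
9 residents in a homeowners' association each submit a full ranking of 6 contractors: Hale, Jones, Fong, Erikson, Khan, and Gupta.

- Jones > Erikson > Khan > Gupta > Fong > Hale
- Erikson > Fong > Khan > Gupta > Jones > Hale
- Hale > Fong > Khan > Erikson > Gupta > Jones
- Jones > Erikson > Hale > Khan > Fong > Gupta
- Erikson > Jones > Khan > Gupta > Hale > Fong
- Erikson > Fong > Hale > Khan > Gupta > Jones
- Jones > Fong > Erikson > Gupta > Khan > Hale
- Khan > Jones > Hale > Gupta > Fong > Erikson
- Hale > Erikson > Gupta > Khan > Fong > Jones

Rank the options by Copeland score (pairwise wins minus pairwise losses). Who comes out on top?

Erikson

Pairwise results:
  Hale vs Jones: Jones wins 6–3.
  Hale vs Fong: Hale wins 5–4.
  Hale vs Erikson: Erikson wins 6–3.
  Hale vs Khan: Khan wins 5–4.
  Hale vs Gupta: Hale wins 5–4.
  Jones vs Fong: Jones wins 5–4.
  Jones vs Erikson: Erikson wins 5–4.
  Jones vs Khan: Khan wins 5–4.
  Jones vs Gupta: Jones wins 5–4.
  Fong vs Erikson: Erikson wins 6–3.
  Fong vs Khan: Khan wins 5–4.
  Fong vs Gupta: Fong wins 5–4.
  Erikson vs Khan: Erikson wins 7–2.
  Erikson vs Gupta: Erikson wins 8–1.
  Khan vs Gupta: Khan wins 7–2.
Copeland scores (wins − losses):
  Hale: 2 − 3 = -1
  Jones: 3 − 2 = 1
  Fong: 1 − 4 = -3
  Erikson: 5 − 0 = 5
  Khan: 4 − 1 = 3
  Gupta: 0 − 5 = -5
Erikson has the best Copeland score.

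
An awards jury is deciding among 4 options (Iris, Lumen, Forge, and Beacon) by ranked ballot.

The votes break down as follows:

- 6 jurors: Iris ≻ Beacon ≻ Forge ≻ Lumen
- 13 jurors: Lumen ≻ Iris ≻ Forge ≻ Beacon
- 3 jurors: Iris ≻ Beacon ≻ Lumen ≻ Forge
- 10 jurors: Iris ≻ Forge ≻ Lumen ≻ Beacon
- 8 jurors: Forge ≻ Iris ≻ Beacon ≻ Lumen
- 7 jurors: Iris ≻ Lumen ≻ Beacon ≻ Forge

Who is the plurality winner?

First-place vote totals:
  Iris: 26
  Lumen: 13
  Forge: 8
  Beacon: 0
Iris has the most first-place votes.

Iris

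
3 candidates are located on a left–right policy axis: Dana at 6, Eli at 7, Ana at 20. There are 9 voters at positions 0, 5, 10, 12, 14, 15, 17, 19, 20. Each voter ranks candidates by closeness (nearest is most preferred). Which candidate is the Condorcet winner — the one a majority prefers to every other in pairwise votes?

Ana

With single-peaked preferences on a line, the Condorcet winner is the candidate closest to the median voter.
The median voter (position 14) is closest to Ana at 20.
Check: Ana vs Dana — voters closer to Ana: 5 of 9.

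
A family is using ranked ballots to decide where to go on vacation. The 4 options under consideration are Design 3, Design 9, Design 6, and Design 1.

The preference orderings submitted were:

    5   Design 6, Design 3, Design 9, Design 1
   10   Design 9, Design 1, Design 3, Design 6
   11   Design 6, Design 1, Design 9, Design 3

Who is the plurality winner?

First-place vote totals:
  Design 3: 0
  Design 9: 10
  Design 6: 16
  Design 1: 0
Design 6 has the most first-place votes.

Design 6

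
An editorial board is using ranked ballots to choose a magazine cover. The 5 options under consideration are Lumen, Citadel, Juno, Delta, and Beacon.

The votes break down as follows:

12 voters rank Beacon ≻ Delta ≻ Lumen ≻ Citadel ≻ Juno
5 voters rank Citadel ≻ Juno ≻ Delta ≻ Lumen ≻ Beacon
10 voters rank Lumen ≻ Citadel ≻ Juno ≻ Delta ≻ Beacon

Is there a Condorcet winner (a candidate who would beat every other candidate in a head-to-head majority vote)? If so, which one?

Head-to-head results (27 voters total):
Lumen vs Citadel: Lumen wins 22–5.
Lumen vs Juno: Lumen wins 22–5.
Lumen vs Delta: Delta wins 17–10.
Lumen vs Beacon: Lumen wins 15–12.
Citadel vs Juno: Citadel wins 27–0.
Citadel vs Delta: Citadel wins 15–12.
Citadel vs Beacon: Citadel wins 15–12.
Juno vs Delta: Juno wins 15–12.
Juno vs Beacon: Juno wins 15–12.
Delta vs Beacon: Delta wins 15–12.
No candidate beats all others: Lumen beats Citadel beats Delta beats Lumen, a majority cycle.

There is no Condorcet winner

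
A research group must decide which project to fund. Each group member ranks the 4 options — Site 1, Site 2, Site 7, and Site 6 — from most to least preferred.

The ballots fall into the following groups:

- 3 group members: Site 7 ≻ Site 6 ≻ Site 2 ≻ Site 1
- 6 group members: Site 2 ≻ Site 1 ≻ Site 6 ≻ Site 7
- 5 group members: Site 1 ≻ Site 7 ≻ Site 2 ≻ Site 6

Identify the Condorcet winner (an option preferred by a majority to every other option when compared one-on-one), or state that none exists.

No Condorcet winner

Head-to-head results (14 voters total):
Site 1 vs Site 2: Site 2 wins 9–5.
Site 1 vs Site 7: Site 1 wins 11–3.
Site 1 vs Site 6: Site 1 wins 11–3.
Site 2 vs Site 7: Site 7 wins 8–6.
Site 2 vs Site 6: Site 2 wins 11–3.
Site 7 vs Site 6: Site 7 wins 8–6.
No candidate beats all others: Site 1 beats Site 7 beats Site 2 beats Site 1, a majority cycle.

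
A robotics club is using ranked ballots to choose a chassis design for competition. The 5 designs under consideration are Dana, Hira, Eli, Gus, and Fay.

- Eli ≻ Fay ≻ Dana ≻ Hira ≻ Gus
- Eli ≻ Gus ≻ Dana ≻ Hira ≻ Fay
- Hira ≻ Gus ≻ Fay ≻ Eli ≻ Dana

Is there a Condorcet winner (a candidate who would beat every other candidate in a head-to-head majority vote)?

Head-to-head results (3 voters total):
Dana vs Hira: Dana wins 2–1.
Dana vs Eli: Eli wins 3–0.
Dana vs Gus: Gus wins 2–1.
Dana vs Fay: Fay wins 2–1.
Hira vs Eli: Eli wins 2–1.
Hira vs Gus: Hira wins 2–1.
Hira vs Fay: Hira wins 2–1.
Eli vs Gus: Eli wins 2–1.
Eli vs Fay: Eli wins 2–1.
Gus vs Fay: Gus wins 2–1.
Eli beats each rival — Dana (3–0), Hira (2–1), Gus (2–1), Fay (2–1) — so Eli is the Condorcet winner.

Yes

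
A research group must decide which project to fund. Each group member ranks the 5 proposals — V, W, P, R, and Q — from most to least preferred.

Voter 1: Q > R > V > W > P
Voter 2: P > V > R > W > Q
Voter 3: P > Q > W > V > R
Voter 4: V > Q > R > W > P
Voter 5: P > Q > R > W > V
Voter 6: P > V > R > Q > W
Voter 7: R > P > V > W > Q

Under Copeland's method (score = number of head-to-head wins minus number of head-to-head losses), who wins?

Pairwise results:
  V vs W: V wins 5–2.
  V vs P: P wins 5–2.
  V vs R: V wins 4–3.
  V vs Q: V wins 4–3.
  W vs P: P wins 5–2.
  W vs R: R wins 6–1.
  W vs Q: Q wins 5–2.
  P vs R: P wins 4–3.
  P vs Q: P wins 5–2.
  R vs Q: Q wins 4–3.
Copeland scores (wins − losses):
  V: 3 − 1 = 2
  W: 0 − 4 = -4
  P: 4 − 0 = 4
  R: 1 − 3 = -2
  Q: 2 − 2 = 0
P has the best Copeland score.

P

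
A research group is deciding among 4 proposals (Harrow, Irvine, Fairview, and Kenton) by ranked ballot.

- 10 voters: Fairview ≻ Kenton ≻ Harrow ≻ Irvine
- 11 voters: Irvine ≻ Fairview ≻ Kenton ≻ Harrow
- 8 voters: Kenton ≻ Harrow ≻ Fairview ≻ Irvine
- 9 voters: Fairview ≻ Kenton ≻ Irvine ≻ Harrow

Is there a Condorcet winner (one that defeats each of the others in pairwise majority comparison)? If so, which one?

Fairview

Head-to-head results (38 voters total):
Harrow vs Irvine: Irvine wins 20–18.
Harrow vs Fairview: Fairview wins 30–8.
Harrow vs Kenton: Kenton wins 38–0.
Irvine vs Fairview: Fairview wins 27–11.
Irvine vs Kenton: Kenton wins 27–11.
Fairview vs Kenton: Fairview wins 30–8.
Fairview beats each rival — Harrow (30–8), Irvine (27–11), Kenton (30–8) — so Fairview is the Condorcet winner.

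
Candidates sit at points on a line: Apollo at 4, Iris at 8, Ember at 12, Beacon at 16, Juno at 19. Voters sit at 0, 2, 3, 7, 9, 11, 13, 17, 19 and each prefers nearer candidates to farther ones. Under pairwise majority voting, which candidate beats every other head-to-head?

Iris

With single-peaked preferences on a line, the Condorcet winner is the candidate closest to the median voter.
The median voter (position 9) is closest to Iris at 8.
Check: Iris vs Beacon — voters closer to Iris: 6 of 9.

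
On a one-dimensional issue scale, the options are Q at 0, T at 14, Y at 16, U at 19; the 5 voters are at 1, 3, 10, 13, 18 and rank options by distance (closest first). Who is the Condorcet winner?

T

With single-peaked preferences on a line, the Condorcet winner is the candidate closest to the median voter.
The median voter (position 10) is closest to T at 14.
Check: T vs Y — voters closer to T: 4 of 5.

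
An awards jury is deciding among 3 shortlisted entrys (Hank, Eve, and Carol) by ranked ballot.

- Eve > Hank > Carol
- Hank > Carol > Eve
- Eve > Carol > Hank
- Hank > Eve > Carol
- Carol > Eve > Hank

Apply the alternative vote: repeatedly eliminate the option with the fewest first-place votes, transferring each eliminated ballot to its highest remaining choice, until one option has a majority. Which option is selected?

Round 1: Hank 2, Eve 2, Carol 1. Carol has the fewest and is eliminated.
Round 2: Eve 3, Hank 2. Eve has a majority.

Eve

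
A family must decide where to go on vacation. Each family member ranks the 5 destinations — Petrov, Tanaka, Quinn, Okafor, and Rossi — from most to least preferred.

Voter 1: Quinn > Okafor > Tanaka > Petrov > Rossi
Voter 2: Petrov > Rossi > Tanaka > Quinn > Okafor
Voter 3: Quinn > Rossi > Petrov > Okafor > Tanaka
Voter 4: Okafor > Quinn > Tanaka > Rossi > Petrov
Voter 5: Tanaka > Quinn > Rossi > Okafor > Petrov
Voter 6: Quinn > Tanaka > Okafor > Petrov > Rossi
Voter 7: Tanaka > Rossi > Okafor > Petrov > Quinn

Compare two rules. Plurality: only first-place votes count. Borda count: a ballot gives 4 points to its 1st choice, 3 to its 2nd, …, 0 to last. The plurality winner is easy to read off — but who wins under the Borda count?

Plurality first-place counts: Petrov 1, Tanaka 2, Quinn 3, Okafor 1, Rossi 0 → Quinn.
Borda totals: Petrov 9, Tanaka 17, Quinn 19, Okafor 13, Rossi 12 → Quinn.

Quinn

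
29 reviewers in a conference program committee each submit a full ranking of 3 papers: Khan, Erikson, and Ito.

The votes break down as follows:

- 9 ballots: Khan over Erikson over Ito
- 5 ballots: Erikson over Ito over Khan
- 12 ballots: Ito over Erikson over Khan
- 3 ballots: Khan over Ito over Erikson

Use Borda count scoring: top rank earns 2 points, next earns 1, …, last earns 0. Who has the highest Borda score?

Ito

Borda scores:
  Khan: 9·2 + 5·0 + 12·0 + 3·2 = 24
  Erikson: 9·1 + 5·2 + 12·1 + 3·0 = 31
  Ito: 9·0 + 5·1 + 12·2 + 3·1 = 32
Ito has the highest total.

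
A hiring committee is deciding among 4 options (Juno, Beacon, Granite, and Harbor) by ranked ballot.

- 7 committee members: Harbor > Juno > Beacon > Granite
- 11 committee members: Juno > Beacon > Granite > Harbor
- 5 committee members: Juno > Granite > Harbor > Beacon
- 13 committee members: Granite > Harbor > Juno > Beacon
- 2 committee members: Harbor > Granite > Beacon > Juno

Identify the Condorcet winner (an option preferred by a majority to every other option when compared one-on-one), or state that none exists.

There is no Condorcet winner

Head-to-head results (38 voters total):
Juno vs Beacon: Juno wins 36–2.
Juno vs Granite: Juno wins 23–15.
Juno vs Harbor: Harbor wins 22–16.
Beacon vs Granite: Granite wins 20–18.
Beacon vs Harbor: Harbor wins 27–11.
Granite vs Harbor: Granite wins 29–9.
No candidate beats all others: Juno beats Granite beats Harbor beats Juno, a majority cycle.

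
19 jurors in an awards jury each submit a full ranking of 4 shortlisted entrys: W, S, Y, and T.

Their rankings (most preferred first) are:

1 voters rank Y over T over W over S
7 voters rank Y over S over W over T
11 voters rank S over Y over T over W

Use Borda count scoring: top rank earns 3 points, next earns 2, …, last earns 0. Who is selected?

S

Borda scores:
  W: 1 + 7·1 + 11·0 = 8
  S: 0 + 7·2 + 11·3 = 47
  Y: 3 + 7·3 + 11·2 = 46
  T: 2 + 7·0 + 11·1 = 13
S has the highest total.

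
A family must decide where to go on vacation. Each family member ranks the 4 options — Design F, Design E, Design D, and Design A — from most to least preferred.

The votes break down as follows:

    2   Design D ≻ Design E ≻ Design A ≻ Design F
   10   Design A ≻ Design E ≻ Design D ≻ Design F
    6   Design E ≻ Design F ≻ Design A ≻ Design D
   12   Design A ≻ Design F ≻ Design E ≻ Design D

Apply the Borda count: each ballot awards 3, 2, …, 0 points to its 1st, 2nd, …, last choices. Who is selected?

Borda scores:
  Design F: 2·0 + 10·0 + 6·2 + 12·2 = 36
  Design E: 2·2 + 10·2 + 6·3 + 12·1 = 54
  Design D: 2·3 + 10·1 + 6·0 + 12·0 = 16
  Design A: 2·1 + 10·3 + 6·1 + 12·3 = 74
Design A has the highest total.

Design A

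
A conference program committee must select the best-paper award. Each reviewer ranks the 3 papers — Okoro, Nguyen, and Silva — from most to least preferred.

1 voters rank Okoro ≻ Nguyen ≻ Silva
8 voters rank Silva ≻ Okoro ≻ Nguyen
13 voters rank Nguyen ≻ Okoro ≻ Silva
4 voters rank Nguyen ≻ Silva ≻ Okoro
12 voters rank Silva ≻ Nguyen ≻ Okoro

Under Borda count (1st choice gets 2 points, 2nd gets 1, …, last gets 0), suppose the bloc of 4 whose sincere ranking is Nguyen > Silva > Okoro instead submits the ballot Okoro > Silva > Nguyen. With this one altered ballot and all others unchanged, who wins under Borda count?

Borda totals with the altered ballot: Okoro 31, Nguyen 39, Silva 44.
The switch changes the winner from Nguyen to Silva.

Silva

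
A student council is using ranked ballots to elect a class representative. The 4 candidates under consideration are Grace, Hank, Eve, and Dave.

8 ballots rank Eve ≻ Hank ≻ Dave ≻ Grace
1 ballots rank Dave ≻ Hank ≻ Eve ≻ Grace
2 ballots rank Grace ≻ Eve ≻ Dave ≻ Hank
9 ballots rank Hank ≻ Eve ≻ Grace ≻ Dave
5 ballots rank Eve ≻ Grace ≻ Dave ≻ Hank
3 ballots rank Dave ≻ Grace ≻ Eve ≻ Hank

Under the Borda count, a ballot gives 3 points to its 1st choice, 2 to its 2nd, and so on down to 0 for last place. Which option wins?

Eve

Borda scores:
  Grace: 8·0 + 0 + 2·3 + 9·1 + 5·2 + 3·2 = 31
  Hank: 8·2 + 2 + 2·0 + 9·3 + 5·0 + 3·0 = 45
  Eve: 8·3 + 1 + 2·2 + 9·2 + 5·3 + 3·1 = 65
  Dave: 8·1 + 3 + 2·1 + 9·0 + 5·1 + 3·3 = 27
Eve has the highest total.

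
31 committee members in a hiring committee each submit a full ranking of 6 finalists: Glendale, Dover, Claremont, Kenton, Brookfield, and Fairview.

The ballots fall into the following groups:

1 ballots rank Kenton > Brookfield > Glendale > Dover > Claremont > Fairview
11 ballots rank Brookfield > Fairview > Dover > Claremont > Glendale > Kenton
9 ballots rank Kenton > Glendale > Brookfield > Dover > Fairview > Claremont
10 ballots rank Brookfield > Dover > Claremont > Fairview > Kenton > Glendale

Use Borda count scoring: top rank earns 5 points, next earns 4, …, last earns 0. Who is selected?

Borda scores:
  Glendale: 3 + 11·1 + 9·4 + 10·0 = 50
  Dover: 2 + 11·3 + 9·2 + 10·4 = 93
  Claremont: 1 + 11·2 + 9·0 + 10·3 = 53
  Kenton: 5 + 11·0 + 9·5 + 10·1 = 60
  Brookfield: 4 + 11·5 + 9·3 + 10·5 = 136
  Fairview: 0 + 11·4 + 9·1 + 10·2 = 73
Brookfield has the highest total.

Brookfield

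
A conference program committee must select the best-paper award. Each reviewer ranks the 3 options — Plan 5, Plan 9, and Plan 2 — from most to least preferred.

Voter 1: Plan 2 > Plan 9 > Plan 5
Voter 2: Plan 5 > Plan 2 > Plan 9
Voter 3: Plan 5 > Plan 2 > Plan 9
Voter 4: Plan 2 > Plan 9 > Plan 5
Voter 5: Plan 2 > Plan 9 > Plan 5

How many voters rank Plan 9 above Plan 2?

0

Ballots ranking Plan 9 above Plan 2: 0.
Ballots ranking Plan 2 above Plan 9: 5.
So 0 of 5 voters prefer Plan 9 to Plan 2.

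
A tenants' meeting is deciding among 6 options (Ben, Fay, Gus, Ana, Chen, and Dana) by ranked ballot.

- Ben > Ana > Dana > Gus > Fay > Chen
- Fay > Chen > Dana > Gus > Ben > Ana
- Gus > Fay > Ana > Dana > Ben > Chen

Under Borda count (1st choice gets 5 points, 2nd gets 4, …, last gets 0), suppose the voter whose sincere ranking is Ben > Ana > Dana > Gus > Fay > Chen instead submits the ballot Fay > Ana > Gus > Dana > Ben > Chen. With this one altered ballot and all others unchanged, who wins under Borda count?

Fay

Borda totals with the altered ballot: Ben 3, Fay 14, Gus 10, Ana 7, Chen 4, Dana 7.
The winner is unchanged: still Fay.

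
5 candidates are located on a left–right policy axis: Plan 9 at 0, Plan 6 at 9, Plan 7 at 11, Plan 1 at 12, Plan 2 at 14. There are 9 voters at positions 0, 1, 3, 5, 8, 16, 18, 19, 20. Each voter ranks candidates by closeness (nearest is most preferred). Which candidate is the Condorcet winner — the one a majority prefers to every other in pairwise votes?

Plan 6

With single-peaked preferences on a line, the Condorcet winner is the candidate closest to the median voter.
The median voter (position 8) is closest to Plan 6 at 9.
Check: Plan 6 vs Plan 7 — voters closer to Plan 6: 5 of 9.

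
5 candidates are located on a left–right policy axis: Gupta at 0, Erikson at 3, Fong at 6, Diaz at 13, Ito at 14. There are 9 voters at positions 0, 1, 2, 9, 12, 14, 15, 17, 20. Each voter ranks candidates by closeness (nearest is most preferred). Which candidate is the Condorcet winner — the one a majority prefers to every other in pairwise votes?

Diaz

With single-peaked preferences on a line, the Condorcet winner is the candidate closest to the median voter.
The median voter (position 12) is closest to Diaz at 13.
Check: Diaz vs Ito — voters closer to Diaz: 5 of 9.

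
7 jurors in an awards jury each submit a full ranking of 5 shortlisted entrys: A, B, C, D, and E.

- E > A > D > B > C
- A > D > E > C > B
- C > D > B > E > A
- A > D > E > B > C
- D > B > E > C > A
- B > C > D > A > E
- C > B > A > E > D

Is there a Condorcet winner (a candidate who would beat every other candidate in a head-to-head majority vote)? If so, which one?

Head-to-head results (7 voters total):
A vs B: B wins 4–3.
A vs C: C wins 4–3.
A vs D: A wins 4–3.
A vs E: A wins 4–3.
B vs C: B wins 4–3.
B vs D: D wins 5–2.
B vs E: B wins 4–3.
C vs D: D wins 4–3.
C vs E: E wins 4–3.
D vs E: D wins 5–2.
No candidate beats all others: A beats D beats B beats A, a majority cycle.

There is no Condorcet winner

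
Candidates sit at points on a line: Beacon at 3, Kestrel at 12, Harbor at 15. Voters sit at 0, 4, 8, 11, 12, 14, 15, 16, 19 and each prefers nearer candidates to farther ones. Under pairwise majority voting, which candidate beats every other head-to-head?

Kestrel

With single-peaked preferences on a line, the Condorcet winner is the candidate closest to the median voter.
The median voter (position 12) is closest to Kestrel at 12.
Check: Kestrel vs Harbor — voters closer to Kestrel: 5 of 9.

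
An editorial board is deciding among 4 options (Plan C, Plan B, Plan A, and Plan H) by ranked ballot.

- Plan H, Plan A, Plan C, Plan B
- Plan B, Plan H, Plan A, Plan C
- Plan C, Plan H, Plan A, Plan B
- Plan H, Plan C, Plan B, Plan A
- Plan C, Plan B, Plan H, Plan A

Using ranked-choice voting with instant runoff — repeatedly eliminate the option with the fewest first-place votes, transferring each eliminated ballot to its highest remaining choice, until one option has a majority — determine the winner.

Plan H

Round 1: Plan C 2, Plan H 2, Plan B 1, Plan A 0. Plan A has the fewest and is eliminated.
Round 2: Plan C 2, Plan H 2, Plan B 1. Plan B has the fewest and is eliminated.
Round 3: Plan H 3, Plan C 2. Plan H has a majority.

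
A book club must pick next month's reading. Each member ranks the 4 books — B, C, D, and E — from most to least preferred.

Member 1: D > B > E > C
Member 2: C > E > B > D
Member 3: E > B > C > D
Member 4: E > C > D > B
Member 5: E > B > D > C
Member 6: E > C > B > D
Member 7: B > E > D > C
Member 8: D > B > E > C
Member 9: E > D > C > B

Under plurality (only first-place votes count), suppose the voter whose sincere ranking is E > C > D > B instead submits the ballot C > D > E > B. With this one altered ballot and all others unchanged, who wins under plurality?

First-place totals with the altered ballot: B 1, C 2, D 2, E 4.
The winner is unchanged: still E.

E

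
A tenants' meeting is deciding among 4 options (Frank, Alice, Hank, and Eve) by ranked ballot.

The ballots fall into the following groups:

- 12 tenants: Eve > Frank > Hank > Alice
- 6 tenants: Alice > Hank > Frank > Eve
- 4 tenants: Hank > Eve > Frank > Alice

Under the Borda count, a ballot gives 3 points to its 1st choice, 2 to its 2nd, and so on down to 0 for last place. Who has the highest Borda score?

Borda scores:
  Frank: 12·2 + 6·1 + 4·1 = 34
  Alice: 12·0 + 6·3 + 4·0 = 18
  Hank: 12·1 + 6·2 + 4·3 = 36
  Eve: 12·3 + 6·0 + 4·2 = 44
Eve has the highest total.

Eve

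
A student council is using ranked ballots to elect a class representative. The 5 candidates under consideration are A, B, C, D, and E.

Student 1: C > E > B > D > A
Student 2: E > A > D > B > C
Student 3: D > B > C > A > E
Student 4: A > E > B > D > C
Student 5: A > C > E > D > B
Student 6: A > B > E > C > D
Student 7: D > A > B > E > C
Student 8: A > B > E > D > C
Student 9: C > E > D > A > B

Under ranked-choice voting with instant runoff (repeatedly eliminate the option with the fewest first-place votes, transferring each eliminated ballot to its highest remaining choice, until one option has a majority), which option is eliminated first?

Round 1: A 4, C 2, D 2, E 1, B 0. B has the fewest and is eliminated.
Round 2: A 4, C 2, D 2, E 1. E has the fewest and is eliminated.
Round 3: A 5, C 2, D 2. A has a majority.

B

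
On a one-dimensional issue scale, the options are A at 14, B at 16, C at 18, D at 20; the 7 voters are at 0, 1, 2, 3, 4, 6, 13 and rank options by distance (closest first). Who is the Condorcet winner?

With single-peaked preferences on a line, the Condorcet winner is the candidate closest to the median voter.
The median voter (position 3) is closest to A at 14.
Check: A vs B — voters closer to A: 7 of 7.

A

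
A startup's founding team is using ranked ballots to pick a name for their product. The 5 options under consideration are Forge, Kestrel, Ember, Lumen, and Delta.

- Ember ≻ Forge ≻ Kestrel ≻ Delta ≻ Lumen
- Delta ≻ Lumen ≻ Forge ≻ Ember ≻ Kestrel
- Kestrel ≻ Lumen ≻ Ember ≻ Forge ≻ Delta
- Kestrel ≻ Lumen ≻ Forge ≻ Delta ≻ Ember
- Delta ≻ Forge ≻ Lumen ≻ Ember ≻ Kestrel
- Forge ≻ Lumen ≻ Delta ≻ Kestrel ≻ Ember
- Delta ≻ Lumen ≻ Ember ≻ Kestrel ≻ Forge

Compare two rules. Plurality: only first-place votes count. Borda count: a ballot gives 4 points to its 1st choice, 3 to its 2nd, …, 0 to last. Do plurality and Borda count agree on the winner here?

No

Plurality first-place counts: Forge 1, Kestrel 2, Ember 1, Lumen 0, Delta 3 → Delta.
Borda totals: Forge 15, Kestrel 12, Ember 10, Lumen 17, Delta 16 → Lumen.
The two rules disagree: plurality picks Delta, Borda picks Lumen.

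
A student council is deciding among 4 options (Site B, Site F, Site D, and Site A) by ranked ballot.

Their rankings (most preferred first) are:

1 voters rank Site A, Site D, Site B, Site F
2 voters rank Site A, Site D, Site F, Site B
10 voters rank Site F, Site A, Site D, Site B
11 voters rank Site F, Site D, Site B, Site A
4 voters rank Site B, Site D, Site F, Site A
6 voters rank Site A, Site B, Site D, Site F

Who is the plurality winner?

Site F

First-place vote totals:
  Site B: 4
  Site F: 21
  Site D: 0
  Site A: 9
Site F has the most first-place votes.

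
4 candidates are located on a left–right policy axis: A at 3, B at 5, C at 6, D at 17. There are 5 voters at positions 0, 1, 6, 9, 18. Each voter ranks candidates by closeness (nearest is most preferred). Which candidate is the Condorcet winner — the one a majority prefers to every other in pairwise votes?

With single-peaked preferences on a line, the Condorcet winner is the candidate closest to the median voter.
The median voter (position 6) is closest to C at 6.
Check: C vs A — voters closer to C: 3 of 5.

C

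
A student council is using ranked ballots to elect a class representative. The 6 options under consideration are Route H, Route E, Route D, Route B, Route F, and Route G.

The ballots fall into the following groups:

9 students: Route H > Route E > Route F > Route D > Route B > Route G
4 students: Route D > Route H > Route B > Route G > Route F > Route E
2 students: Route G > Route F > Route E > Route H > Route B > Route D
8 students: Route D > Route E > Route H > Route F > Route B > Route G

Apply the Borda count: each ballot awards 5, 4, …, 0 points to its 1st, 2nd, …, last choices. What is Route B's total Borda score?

31

Borda scores:
  Route H: 9·5 + 4·4 + 2·2 + 8·3 = 89
  Route E: 9·4 + 4·0 + 2·3 + 8·4 = 74
  Route D: 9·2 + 4·5 + 2·0 + 8·5 = 78
  Route B: 9·1 + 4·3 + 2·1 + 8·1 = 31
  Route F: 9·3 + 4·1 + 2·4 + 8·2 = 55
  Route G: 9·0 + 4·2 + 2·5 + 8·0 = 18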